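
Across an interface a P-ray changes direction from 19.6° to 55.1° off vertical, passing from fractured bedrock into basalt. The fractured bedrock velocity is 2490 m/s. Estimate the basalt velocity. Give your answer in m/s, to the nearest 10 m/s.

6090 m/s

Snell's law: sin 19.6°/V₁ = sin 55.1°/V₂.
V₂ = V₁·sin 55.1°/sin 19.6° = 2490 × 2.4449 = 6087.85 m/s.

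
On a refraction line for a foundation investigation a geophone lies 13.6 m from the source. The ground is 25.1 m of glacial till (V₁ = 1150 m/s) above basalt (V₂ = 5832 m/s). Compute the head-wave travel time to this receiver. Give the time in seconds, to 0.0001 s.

0.0451 s

θ_c = arcsin(V₁/V₂) = arcsin(1150/5832) = 11.37°, cos θ_c = 0.9804.
Intercept time tᵢ = 2h cos θ_c / V₁ = 2·25.1·0.9804/1150 = 0.04280 s.
t = x/V₂ + tᵢ = 13.6/5832 + 0.04280 = 0.04513 s.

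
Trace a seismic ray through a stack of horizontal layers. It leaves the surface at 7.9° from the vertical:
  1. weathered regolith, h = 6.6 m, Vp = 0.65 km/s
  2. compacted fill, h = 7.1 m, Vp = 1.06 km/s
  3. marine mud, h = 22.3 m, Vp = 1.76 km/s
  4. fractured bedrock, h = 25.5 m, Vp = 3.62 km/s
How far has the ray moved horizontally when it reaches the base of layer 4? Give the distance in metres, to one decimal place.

p = sin θ₁/V₁ = sin 7.9°/0.65 = 2.1145e-01 s/km is conserved through the stack.
Layer 1: θ = 7.90°; offset = 6.6·tan 7.90° = 0.916 m.
Layer 2: sin θ = p·1.06 = 0.2241 → θ = 12.95°; offset = 7.1·tan 12.95° = 1.633 m.
Layer 3: sin θ = p·1.76 = 0.3722 → θ = 21.85°; offset = 22.3·tan 21.85° = 8.941 m.
Layer 4: sin θ = p·3.62 = 0.7655 → θ = 49.95°; offset = 25.5·tan 49.95° = 30.334 m.
Summing the layer offsets gives 41.824 m.

41.8 m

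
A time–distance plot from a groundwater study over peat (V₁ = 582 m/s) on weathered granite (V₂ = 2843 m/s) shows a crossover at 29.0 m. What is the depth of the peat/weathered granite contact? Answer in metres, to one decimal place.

x_cross = 2h·√((V₂+V₁)/(V₂−V₁)) → h = x_cross / (2·√((V₂+V₁)/(V₂−V₁))).
√((V₂+V₁)/(V₂−V₁)) = √((2843+582)/(2843−582)) = 1.2308.
h = 29.0 / (2·1.2308) = 11.78 m.

11.8 m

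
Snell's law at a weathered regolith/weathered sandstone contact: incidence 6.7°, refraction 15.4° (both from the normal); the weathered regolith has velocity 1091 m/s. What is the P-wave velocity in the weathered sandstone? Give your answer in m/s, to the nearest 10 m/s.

2480 m/s

Snell's law: sin 6.7°/V₁ = sin 15.4°/V₂.
V₂ = V₁·sin 15.4°/sin 6.7° = 1091 × 2.2761 = 2483.24 m/s.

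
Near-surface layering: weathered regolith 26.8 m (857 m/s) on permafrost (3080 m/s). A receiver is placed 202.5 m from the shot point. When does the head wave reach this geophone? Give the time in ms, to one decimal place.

125.8 ms

t = x/V₂ + 2h·√(V₂²−V₁²)/(V₁V₂).
√(V₂²−V₁²) = √(3080²−857²) = 2958.4 m/s; delay term = 2·26.8·2958.4/(857·3080) = 0.06007 s.
t = 202.5/3080 + 0.06007 = 0.12582 s.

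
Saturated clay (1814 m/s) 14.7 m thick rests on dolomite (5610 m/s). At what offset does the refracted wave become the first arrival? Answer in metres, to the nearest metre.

θ_c = arcsin(1814/5610) = 18.87°, so cos θ_c = 0.9463 and tᵢ = 2h cos θ_c/V₁ = 0.0153 s.
At crossover x/V₁ = x/V₂ + tᵢ ⇒ x = tᵢ/(1/V₁ − 1/V₂) = 0.01534/(5.5127e-04 − 1.7825e-04) = 41.12 m.

41 m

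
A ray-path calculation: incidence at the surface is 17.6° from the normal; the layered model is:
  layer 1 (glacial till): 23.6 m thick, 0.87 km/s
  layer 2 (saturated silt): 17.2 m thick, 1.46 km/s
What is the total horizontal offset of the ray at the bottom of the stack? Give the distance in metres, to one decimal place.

Ray parameter p = sin 17.6° / 0.87 km/s = 3.4755e-01 s/km.
Layer 1: θ = 17.60°; offset = 23.6·tan 17.60° = 7.486 m.
Layer 2: sin θ = p·1.46 = 0.5074 → θ = 30.49°; offset = 17.2·tan 30.49° = 10.129 m.
Summing the layer offsets gives 17.615 m.

17.6 m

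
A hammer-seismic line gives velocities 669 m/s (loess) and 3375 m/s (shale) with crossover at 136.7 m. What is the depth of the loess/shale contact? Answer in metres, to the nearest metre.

56 m

x_cross = 2h·√((V₂+V₁)/(V₂−V₁)) → h = x_cross / (2·√((V₂+V₁)/(V₂−V₁))).
√((V₂+V₁)/(V₂−V₁)) = √((3375+669)/(3375−669)) = 1.2225.
h = 136.7 / (2·1.2225) = 55.91 m.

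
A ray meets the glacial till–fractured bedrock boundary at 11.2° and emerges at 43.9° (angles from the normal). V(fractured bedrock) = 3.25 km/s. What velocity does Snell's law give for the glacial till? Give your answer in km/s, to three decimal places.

0.910 km/s

Snell's law: sin 11.2°/V₁ = sin 43.9°/V₂.
V₁ = V₂·sin 11.2°/sin 43.9° = 3.25 × 0.2801 = 0.910 km/s.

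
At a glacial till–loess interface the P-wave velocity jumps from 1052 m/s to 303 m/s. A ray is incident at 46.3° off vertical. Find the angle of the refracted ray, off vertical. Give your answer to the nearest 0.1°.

12.0°

Snell's law: sin θ₂ = (V₂/V₁)·sin θ₁ = (303/1052)·sin 46.3° = 0.2082.
θ₂ = arcsin 0.2082 = 12.02° from the normal.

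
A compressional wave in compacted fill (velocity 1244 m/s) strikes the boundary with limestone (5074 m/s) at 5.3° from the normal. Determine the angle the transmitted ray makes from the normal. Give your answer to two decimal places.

22.13°

Snell's law: sin θ₂ = (V₂/V₁)·sin θ₁ = (5074/1244)·sin 5.3° = 0.3768.
θ₂ = sin⁻¹(0.3768) = 22.13° (from vertical).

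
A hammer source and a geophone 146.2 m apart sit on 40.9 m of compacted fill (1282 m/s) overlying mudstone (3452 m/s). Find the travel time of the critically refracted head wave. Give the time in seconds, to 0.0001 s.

0.1016 s

t = x/V₂ + 2h·√(V₂²−V₁²)/(V₁V₂).
√(V₂²−V₁²) = √(3452²−1282²) = 3205.1 m/s; delay term = 2·40.9·3205.1/(1282·3452) = 0.05924 s.
t = 146.2/3452 + 0.05924 = 0.10160 s.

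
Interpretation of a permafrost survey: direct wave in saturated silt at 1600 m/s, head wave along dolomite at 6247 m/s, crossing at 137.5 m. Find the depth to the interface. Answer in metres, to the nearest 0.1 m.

h = (x_cross/2)·√((V₂−V₁)/(V₂+V₁)).
(V₂−V₁)/(V₂+V₁) = (6247−1600)/(6247+1600) = 0.5922; √ = 0.7695.
h = (137.5/2)·0.7695 = 52.91 m.

52.9 m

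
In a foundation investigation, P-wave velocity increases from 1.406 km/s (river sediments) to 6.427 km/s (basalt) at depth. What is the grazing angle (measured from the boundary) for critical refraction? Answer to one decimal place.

77.4°

Critical incidence: sin θ_c = V₁/V₂ = 1.406/6.427 = 0.2188.
θ_c = arcsin 0.2188 = 12.64°.
Measured from the interface: 90° − 12.64° = 77.36°.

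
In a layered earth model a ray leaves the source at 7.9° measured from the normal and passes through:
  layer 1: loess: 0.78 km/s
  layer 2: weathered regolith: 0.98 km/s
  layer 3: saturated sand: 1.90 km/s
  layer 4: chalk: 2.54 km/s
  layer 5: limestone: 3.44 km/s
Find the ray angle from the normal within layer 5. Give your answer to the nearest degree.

Ray parameter p = sin 7.9° / 0.78 = 1.7621e-01 s/km.
sin θ_5 = p·V_5 = 1.7621e-01 × 3.44 = 0.6062.
θ_5 = 37.31° from the vertical.

37°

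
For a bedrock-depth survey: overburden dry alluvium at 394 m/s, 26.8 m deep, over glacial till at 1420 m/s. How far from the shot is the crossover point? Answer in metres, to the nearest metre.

71 m

θ_c = arcsin(394/1420) = 16.11°, so cos θ_c = 0.9607 and tᵢ = 2h cos θ_c/V₁ = 0.1307 s.
At crossover x/V₁ = x/V₂ + tᵢ ⇒ x = tᵢ/(1/V₁ − 1/V₂) = 0.13070/(2.5381e-03 − 7.0423e-04) = 71.27 m.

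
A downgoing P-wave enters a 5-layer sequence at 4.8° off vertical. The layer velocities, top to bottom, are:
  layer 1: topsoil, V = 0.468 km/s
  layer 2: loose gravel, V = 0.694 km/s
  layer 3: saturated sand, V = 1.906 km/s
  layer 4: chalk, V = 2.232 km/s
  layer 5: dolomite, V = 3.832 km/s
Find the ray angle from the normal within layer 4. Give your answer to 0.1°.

23.5°

Snell's law across each interface conserves sin θ / V, so sin θ_4 = V_4·sin θ₁/V₁.
sin θ_4 = 2.232 × sin 4.8° / 0.468 = 0.3991.
θ_4 = 23.52° from the vertical.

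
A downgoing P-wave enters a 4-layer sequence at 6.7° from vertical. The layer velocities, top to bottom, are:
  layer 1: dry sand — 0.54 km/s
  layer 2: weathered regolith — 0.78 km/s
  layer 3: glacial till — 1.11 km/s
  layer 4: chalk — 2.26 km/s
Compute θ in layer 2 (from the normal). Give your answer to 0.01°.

Ray parameter p = sin 6.7° / 0.54 = 2.1606e-01 s/km.
sin θ_2 = p·V_2 = 2.1606e-01 × 0.78 = 0.1685.
θ_2 = arcsin 0.1685 = 9.70°.

9.70°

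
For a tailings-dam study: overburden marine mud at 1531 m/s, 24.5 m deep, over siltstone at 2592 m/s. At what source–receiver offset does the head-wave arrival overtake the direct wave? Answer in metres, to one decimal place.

96.6 m

x_cross = 2h·√((V₂+V₁)/(V₂−V₁)).
(V₂+V₁)/(V₂−V₁) = (2592+1531)/(2592−1531) = 3.8860; √ = 1.9713.
x_cross = 2·24.5·1.9713 = 96.59 m.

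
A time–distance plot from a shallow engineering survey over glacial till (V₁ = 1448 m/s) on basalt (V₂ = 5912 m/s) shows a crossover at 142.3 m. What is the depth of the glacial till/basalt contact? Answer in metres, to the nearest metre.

h = (x_cross/2)·√((V₂−V₁)/(V₂+V₁)).
(V₂−V₁)/(V₂+V₁) = (5912−1448)/(5912+1448) = 0.6065; √ = 0.7788.
h = (142.3/2)·0.7788 = 55.41 m.

55 m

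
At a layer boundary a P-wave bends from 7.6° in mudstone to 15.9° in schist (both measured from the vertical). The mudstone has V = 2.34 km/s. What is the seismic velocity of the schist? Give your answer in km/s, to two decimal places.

4.85 km/s

Snell's law: sin 7.6°/V₁ = sin 15.9°/V₂.
V₂ = V₁·sin 15.9°/sin 7.6° = 2.34 × 2.0714 = 4.85 km/s.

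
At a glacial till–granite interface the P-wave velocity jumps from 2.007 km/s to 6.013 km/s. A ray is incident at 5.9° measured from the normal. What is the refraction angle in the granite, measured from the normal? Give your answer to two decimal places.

17.94°

Snell's law: sin θ₂ = (V₂/V₁)·sin θ₁ = (6.013/2.007)·sin 5.9° = 0.3080.
θ₂ = sin⁻¹(0.3080) = 17.94° (from vertical).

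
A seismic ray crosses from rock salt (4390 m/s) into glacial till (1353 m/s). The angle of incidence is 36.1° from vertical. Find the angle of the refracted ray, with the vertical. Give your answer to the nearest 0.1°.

10.5°

Snell's law: sin θ₂ = (V₂/V₁)·sin θ₁ = (1353/4390)·sin 36.1° = 0.1816.
θ₂ = sin⁻¹(0.1816) = 10.46° (from vertical).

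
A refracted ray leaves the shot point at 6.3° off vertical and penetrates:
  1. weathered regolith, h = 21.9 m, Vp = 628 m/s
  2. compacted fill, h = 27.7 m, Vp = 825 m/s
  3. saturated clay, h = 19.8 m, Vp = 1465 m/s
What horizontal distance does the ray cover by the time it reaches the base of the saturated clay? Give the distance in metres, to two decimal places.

Apply Snell's law at each interface; in layer i the horizontal offset is hᵢ·tan θᵢ.
Layer 1: θ = 6.30°; offset = 21.9·tan 6.30° = 2.4178 m.
Layer 2: sin θ = 825·sin 6.3°/628 = 0.1442, θ = 8.29°; offset = 27.7·tan 8.29° = 4.0353 m.
Layer 3: sin θ = 1465·sin 6.3°/628 = 0.2560, θ = 14.83°; offset = 19.8·tan 14.83° = 5.2433 m.
Total horizontal offset = 11.6964 m.

11.70 m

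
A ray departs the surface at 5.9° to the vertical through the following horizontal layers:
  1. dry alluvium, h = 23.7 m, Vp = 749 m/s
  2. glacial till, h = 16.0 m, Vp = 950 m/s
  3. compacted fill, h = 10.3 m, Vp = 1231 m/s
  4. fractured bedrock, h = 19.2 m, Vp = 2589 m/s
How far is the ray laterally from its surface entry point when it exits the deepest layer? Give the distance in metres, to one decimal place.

Ray parameter p = sin 5.9° / 749 m/s = 1.3724e-04 s/m.
Layer 1: θ = 5.90°; offset = 23.7·tan 5.90° = 2.449 m.
Layer 2: sin θ = p·950 = 0.1304 → θ = 7.49°; offset = 16.0·tan 7.49° = 2.104 m.
Layer 3: sin θ = p·1231 = 0.1689 → θ = 9.73°; offset = 10.3·tan 9.73° = 1.765 m.
Layer 4: sin θ = p·2589 = 0.3553 → θ = 20.81°; offset = 19.2·tan 20.81° = 7.298 m.
Summing the layer offsets gives 13.617 m.

13.6 m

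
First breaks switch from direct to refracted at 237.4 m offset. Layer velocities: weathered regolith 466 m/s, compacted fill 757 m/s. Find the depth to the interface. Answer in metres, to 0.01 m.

h = (x_cross/2)·√((V₂−V₁)/(V₂+V₁)).
(V₂−V₁)/(V₂+V₁) = (757−466)/(757+466) = 0.2379; √ = 0.4878.
h = (237.4/2)·0.4878 = 57.90 m.

57.90 m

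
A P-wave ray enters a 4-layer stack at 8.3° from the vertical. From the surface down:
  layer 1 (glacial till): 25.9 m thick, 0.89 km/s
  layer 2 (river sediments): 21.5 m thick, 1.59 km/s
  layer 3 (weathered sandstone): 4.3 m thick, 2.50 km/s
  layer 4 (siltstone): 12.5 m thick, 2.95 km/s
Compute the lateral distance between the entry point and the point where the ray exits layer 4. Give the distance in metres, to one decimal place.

18.2 m

Apply Snell's law at each interface; in layer i the horizontal offset is hᵢ·tan θᵢ.
Layer 1: θ = 8.30°; offset = 25.9·tan 8.30° = 3.778 m.
Layer 2: sin θ = 1.59·sin 8.3°/0.89 = 0.2579, θ = 14.95°; offset = 21.5·tan 14.95° = 5.739 m.
Layer 3: sin θ = 2.50·sin 8.3°/0.89 = 0.4055, θ = 23.92°; offset = 4.3·tan 23.92° = 1.907 m.
Layer 4: sin θ = 2.95·sin 8.3°/0.89 = 0.4785, θ = 28.59°; offset = 12.5·tan 28.59° = 6.811 m.
Summing the layer offsets gives 18.236 m.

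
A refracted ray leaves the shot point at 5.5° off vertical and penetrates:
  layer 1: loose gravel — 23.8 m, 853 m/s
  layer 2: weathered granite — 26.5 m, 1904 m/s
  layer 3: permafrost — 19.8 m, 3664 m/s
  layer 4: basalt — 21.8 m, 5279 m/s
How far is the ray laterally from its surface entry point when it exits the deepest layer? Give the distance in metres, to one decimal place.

33.1 m

Ray parameter p = sin 5.5° / 853 m/s = 1.1236e-04 s/m.
Layer 1: θ = 5.50°; offset = 23.8·tan 5.50° = 2.292 m.
Layer 2: sin θ = p·1904 = 0.2139 → θ = 12.35°; offset = 26.5·tan 12.35° = 5.804 m.
Layer 3: sin θ = p·3664 = 0.4117 → θ = 24.31°; offset = 19.8·tan 24.31° = 8.945 m.
Layer 4: sin θ = p·5279 = 0.5932 → θ = 36.38°; offset = 21.8·tan 36.38° = 16.062 m.
Total horizontal offset = 33.102 m.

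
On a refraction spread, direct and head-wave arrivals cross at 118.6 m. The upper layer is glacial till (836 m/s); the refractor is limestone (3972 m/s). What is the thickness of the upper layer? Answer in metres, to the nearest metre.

48 m

h = (x_cross/2)·√((V₂−V₁)/(V₂+V₁)).
(V₂−V₁)/(V₂+V₁) = (3972−836)/(3972+836) = 0.6522; √ = 0.8076.
h = (118.6/2)·0.8076 = 47.89 m.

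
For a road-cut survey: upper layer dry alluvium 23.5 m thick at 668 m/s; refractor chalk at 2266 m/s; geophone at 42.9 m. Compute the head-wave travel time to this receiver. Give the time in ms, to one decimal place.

θ_c = arcsin(V₁/V₂) = arcsin(668/2266) = 17.15°, cos θ_c = 0.9556.
Intercept time tᵢ = 2h cos θ_c / V₁ = 2·23.5·0.9556/668 = 0.06723 s.
t = x/V₂ + tᵢ = 42.9/2266 + 0.06723 = 0.08616 s.

86.2 ms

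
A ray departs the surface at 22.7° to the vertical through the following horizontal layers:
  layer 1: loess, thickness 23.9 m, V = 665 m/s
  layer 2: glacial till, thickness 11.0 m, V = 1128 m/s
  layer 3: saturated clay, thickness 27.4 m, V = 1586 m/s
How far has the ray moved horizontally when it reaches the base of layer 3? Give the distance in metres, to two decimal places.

Apply Snell's law at each interface; in layer i the horizontal offset is hᵢ·tan θᵢ.
Layer 1: θ = 22.70°; offset = 23.9·tan 22.70° = 9.9976 m.
Layer 2: sin θ = 1128·sin 22.7°/665 = 0.6546, θ = 40.89°; offset = 11.0·tan 40.89° = 9.5246 m.
Layer 3: sin θ = 1586·sin 22.7°/665 = 0.9204, θ = 66.98°; offset = 27.4·tan 66.98° = 64.4891 m.
Total horizontal offset = 84.0114 m.

84.01 m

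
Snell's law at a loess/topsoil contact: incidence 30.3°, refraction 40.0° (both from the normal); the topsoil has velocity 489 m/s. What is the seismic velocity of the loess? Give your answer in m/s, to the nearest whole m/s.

384 m/s

sin 30.3° = 0.5045; sin 40.0° = 0.6428.
V₁ = V₂·(sin θ₁/sin θ₂) = 489·(0.5045/0.6428) = 383.82 m/s.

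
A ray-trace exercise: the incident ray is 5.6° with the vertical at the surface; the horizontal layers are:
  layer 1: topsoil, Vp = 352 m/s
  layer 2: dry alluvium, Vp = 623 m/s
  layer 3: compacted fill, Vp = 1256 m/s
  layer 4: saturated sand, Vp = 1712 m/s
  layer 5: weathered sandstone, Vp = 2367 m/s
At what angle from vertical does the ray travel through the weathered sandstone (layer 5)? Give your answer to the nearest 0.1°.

Snell's law across each interface conserves sin θ / V, so sin θ_5 = V_5·sin θ₁/V₁.
sin θ_5 = 2367 × sin 5.6° / 352 = 0.6562.
θ_5 = 41.01° from the vertical.

41.0°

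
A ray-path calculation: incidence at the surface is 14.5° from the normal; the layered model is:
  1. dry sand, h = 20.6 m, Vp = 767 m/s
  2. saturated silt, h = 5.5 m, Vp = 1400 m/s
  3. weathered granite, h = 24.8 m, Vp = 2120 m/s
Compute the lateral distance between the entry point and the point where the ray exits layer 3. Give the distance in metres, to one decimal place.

31.9 m

p = sin θ₁/V₁ = sin 14.5°/767 = 3.2644e-04 s/m is conserved through the stack.
Layer 1: θ = 14.50°; offset = 20.6·tan 14.50° = 5.328 m.
Layer 2: sin θ = p·1400 = 0.4570 → θ = 27.19°; offset = 5.5·tan 27.19° = 2.826 m.
Layer 3: sin θ = p·2120 = 0.6921 → θ = 43.79°; offset = 24.8·tan 43.79° = 23.776 m.
Total horizontal offset = 31.930 m.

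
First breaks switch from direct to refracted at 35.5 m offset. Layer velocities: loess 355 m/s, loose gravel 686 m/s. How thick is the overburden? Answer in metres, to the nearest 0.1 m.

10.0 m

x_cross = 2h·√((V₂+V₁)/(V₂−V₁)) → h = x_cross / (2·√((V₂+V₁)/(V₂−V₁))).
√((V₂+V₁)/(V₂−V₁)) = √((686+355)/(686−355)) = 1.7734.
h = 35.5 / (2·1.7734) = 10.01 m.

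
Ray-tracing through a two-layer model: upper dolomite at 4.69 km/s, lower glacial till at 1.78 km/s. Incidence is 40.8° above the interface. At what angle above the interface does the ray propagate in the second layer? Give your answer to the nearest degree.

73°

Convert to the normal: θ₁ = 90° − 40.8° = 49.2°.
sin θ₁/V₁ = sin θ₂/V₂ ⇒ sin θ₂ = 1.78·sin 49.2°/4.69 = 1.78·0.7570/4.69 = 0.2873.
θ₂ = arcsin 0.2873 = 16.70° from the normal.
From the interface: 90° − 16.70° = 73.30°.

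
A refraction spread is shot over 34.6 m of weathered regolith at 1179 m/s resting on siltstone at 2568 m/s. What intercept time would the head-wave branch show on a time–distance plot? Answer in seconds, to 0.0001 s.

0.0521 s

θ_c = arcsin(V₁/V₂) = arcsin(1179/2568) = 27.33°; cos θ_c = 0.8884.
tᵢ = 2h·cos θ_c / V₁ = 2·34.6·0.8884 / 1179 = 0.05214 s.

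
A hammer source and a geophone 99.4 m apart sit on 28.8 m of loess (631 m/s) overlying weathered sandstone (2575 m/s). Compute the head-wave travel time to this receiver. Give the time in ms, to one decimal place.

127.1 ms

θ_c = arcsin(V₁/V₂) = arcsin(631/2575) = 14.18°, cos θ_c = 0.9695.
Intercept time tᵢ = 2h cos θ_c / V₁ = 2·28.8·0.9695/631 = 0.08850 s.
t = x/V₂ + tᵢ = 99.4/2575 + 0.08850 = 0.12710 s.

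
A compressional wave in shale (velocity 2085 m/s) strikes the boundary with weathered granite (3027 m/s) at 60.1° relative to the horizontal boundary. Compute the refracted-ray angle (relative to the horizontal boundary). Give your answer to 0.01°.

43.64°

Convert to the normal: θ₁ = 90° − 60.1° = 29.9°.
Snell's law: sin θ₂ = (V₂/V₁)·sin θ₁ = (3027/2085)·sin 29.9° = 0.7237.
θ₂ = arcsin 0.7237 = 46.36° from the normal.
From the interface: 90° − 46.36° = 43.64°.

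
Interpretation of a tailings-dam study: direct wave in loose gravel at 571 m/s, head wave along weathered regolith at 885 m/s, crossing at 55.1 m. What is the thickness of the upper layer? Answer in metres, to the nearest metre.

13 m

h = (x_cross/2)·√((V₂−V₁)/(V₂+V₁)).
(V₂−V₁)/(V₂+V₁) = (885−571)/(885+571) = 0.2157; √ = 0.4644.
h = (55.1/2)·0.4644 = 12.79 m.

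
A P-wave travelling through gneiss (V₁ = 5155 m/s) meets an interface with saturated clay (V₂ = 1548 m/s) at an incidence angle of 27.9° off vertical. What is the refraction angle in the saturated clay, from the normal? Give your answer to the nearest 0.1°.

sin θ₁/V₁ = sin θ₂/V₂ ⇒ sin θ₂ = 1548·sin 27.9°/5155 = 1548·0.4679/5155 = 0.1405.
θ₂ = sin⁻¹(0.1405) = 8.08° (from vertical).

8.1°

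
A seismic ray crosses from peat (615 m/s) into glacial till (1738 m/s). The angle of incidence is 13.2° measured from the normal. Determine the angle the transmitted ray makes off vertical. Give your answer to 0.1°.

sin θ₁/V₁ = sin θ₂/V₂ ⇒ sin θ₂ = 1738·sin 13.2°/615 = 1738·0.2284/615 = 0.6453.
θ₂ = sin⁻¹(0.6453) = 40.19° (from vertical).

40.2°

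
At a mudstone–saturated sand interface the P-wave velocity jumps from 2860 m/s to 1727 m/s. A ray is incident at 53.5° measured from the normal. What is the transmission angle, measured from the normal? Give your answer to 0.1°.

sin θ₁/V₁ = sin θ₂/V₂ ⇒ sin θ₂ = 1727·sin 53.5°/2860 = 1727·0.8039/2860 = 0.4854.
θ₂ = arcsin 0.4854 = 29.04° from the normal.

29.0°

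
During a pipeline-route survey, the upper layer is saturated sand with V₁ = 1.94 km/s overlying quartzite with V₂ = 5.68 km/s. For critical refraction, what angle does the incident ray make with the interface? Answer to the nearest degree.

At critical incidence the refracted ray runs along the interface (θ₂ = 90°), so sin θ_c = V₁/V₂.
θ_c = arcsin(1.94/5.68) = arcsin 0.3415 = 19.97°.
Measured from the interface: 90° − 19.97° = 70.03°.

70°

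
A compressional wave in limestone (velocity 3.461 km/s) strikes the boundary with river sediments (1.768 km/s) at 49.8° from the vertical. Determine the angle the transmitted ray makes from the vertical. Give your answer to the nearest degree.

23°

sin θ₁/V₁ = sin θ₂/V₂ ⇒ sin θ₂ = 1.768·sin 49.8°/3.461 = 1.768·0.7638/3.461 = 0.3902.
θ₂ = arcsin 0.3902 = 22.97° from the normal.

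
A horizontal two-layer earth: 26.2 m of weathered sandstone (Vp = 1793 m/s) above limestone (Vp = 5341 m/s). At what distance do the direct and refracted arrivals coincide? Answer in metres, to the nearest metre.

74 m

x_cross = 2h·√((V₂+V₁)/(V₂−V₁)).
(V₂+V₁)/(V₂−V₁) = (5341+1793)/(5341−1793) = 2.0107; √ = 1.4180.
x_cross = 2·26.2·1.4180 = 74.30 m.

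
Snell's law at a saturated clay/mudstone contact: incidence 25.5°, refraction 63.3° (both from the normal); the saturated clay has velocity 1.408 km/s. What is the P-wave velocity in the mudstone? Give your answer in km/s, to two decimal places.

2.92 km/s

Snell's law: sin 25.5°/V₁ = sin 63.3°/V₂.
V₂ = V₁·sin 63.3°/sin 25.5° = 1.408 × 2.0751 = 2.92 km/s.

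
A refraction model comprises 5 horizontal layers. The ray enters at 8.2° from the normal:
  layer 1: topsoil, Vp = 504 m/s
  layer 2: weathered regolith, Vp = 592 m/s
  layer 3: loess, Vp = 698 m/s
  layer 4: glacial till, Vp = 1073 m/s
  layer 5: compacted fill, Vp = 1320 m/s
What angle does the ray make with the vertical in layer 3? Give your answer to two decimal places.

Ray parameter p = sin 8.2° / 504 = 2.8299e-04 s/m.
sin θ_3 = p·V_3 = 2.8299e-04 × 698 = 0.1975.
θ_3 = 11.39° from the vertical.

11.39°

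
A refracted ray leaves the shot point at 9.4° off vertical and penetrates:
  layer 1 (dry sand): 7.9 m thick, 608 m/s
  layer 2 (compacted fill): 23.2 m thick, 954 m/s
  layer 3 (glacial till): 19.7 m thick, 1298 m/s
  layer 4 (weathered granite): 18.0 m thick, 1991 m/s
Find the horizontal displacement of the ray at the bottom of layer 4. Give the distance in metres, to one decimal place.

26.2 m

Ray parameter p = sin 9.4° / 608 m/s = 2.6863e-04 s/m.
Layer 1: θ = 9.40°; offset = 7.9·tan 9.40° = 1.308 m.
Layer 2: sin θ = p·954 = 0.2563 → θ = 14.85°; offset = 23.2·tan 14.85° = 6.151 m.
Layer 3: sin θ = p·1298 = 0.3487 → θ = 20.41°; offset = 19.7·tan 20.41° = 7.329 m.
Layer 4: sin θ = p·1991 = 0.5348 → θ = 32.33°; offset = 18.0·tan 32.33° = 11.394 m.
Σ offsets = 26.181 m.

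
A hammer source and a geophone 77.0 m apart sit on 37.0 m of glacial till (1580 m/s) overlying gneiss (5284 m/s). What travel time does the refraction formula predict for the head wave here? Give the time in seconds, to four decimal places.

θ_c = arcsin(V₁/V₂) = arcsin(1580/5284) = 17.40°, cos θ_c = 0.9542.
Intercept time tᵢ = 2h cos θ_c / V₁ = 2·37.0·0.9542/1580 = 0.04469 s.
t = x/V₂ + tᵢ = 77.0/5284 + 0.04469 = 0.05926 s.

0.0593 s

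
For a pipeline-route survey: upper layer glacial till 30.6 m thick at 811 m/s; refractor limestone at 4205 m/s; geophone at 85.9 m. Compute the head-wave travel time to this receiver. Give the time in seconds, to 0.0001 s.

θ_c = arcsin(V₁/V₂) = arcsin(811/4205) = 11.12°, cos θ_c = 0.9812.
Intercept time tᵢ = 2h cos θ_c / V₁ = 2·30.6·0.9812/811 = 0.07405 s.
t = x/V₂ + tᵢ = 85.9/4205 + 0.07405 = 0.09447 s.

0.0945 s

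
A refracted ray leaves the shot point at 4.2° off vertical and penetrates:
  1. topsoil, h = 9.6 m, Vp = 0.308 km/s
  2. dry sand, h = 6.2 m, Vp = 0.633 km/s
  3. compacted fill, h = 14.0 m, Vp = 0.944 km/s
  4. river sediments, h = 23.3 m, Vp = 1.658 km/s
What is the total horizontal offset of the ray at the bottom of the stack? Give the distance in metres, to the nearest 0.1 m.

14.9 m

Ray parameter p = sin 4.2° / 0.308 km/s = 2.3779e-01 s/km.
Layer 1: θ = 4.20°; offset = 9.6·tan 4.20° = 0.705 m.
Layer 2: sin θ = p·0.633 = 0.1505 → θ = 8.66°; offset = 6.2·tan 8.66° = 0.944 m.
Layer 3: sin θ = p·0.944 = 0.2245 → θ = 12.97°; offset = 14.0·tan 12.97° = 3.225 m.
Layer 4: sin θ = p·1.658 = 0.3942 → θ = 23.22°; offset = 23.3·tan 23.22° = 9.996 m.
Summing the layer offsets gives 14.869 m.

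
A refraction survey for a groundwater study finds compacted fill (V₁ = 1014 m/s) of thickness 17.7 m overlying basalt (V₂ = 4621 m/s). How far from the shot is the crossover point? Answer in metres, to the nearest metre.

44 m

θ_c = arcsin(1014/4621) = 12.68°, so cos θ_c = 0.9756 and tᵢ = 2h cos θ_c/V₁ = 0.0341 s.
At crossover x/V₁ = x/V₂ + tᵢ ⇒ x = tᵢ/(1/V₁ − 1/V₂) = 0.03406/(9.8619e-04 − 2.1640e-04) = 44.25 m.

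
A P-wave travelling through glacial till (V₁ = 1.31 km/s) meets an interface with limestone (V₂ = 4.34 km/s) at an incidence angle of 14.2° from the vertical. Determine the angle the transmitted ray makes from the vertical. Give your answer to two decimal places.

sin θ₁/V₁ = sin θ₂/V₂ ⇒ sin θ₂ = 4.34·sin 14.2°/1.31 = 4.34·0.2453/1.31 = 0.8127.
θ₂ = sin⁻¹(0.8127) = 54.36° (from vertical).

54.36°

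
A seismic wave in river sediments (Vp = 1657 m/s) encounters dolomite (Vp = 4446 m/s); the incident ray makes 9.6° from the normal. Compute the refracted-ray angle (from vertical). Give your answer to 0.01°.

Snell's law: sin θ₂ = (V₂/V₁)·sin θ₁ = (4446/1657)·sin 9.6° = 0.4475.
θ₂ = sin⁻¹(0.4475) = 26.58° (from vertical).

26.58°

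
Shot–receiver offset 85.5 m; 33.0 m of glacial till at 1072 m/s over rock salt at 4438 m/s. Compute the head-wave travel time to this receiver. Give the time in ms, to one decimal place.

t = x/V₂ + 2h·√(V₂²−V₁²)/(V₁V₂).
√(V₂²−V₁²) = √(4438²−1072²) = 4306.6 m/s; delay term = 2·33.0·4306.6/(1072·4438) = 0.05974 s.
t = 85.5/4438 + 0.05974 = 0.07901 s.

79.0 ms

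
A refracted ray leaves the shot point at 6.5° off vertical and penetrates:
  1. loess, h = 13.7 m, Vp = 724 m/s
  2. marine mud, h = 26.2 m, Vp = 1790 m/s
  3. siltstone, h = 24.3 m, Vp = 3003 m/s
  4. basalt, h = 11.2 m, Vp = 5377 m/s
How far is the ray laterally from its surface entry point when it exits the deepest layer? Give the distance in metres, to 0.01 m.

39.51 m

Apply Snell's law at each interface; in layer i the horizontal offset is hᵢ·tan θᵢ.
Layer 1: θ = 6.50°; offset = 13.7·tan 6.50° = 1.5609 m.
Layer 2: sin θ = 1790·sin 6.5°/724 = 0.2799, θ = 16.25°; offset = 26.2·tan 16.25° = 7.6381 m.
Layer 3: sin θ = 3003·sin 6.5°/724 = 0.4695, θ = 28.00°; offset = 24.3·tan 28.00° = 12.9231 m.
Layer 4: sin θ = 5377·sin 6.5°/724 = 0.8407, θ = 57.22°; offset = 11.2·tan 57.22° = 17.3910 m.
Summing the layer offsets gives 39.5131 m.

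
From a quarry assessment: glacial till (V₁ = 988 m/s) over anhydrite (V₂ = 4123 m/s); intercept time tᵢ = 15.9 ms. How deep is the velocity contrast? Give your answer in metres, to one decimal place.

θ_c = arcsin(988/4123) = 13.86°; cos θ_c = 0.9709.
tᵢ = 2h cos θ_c/V₁ ⇒ h = tᵢ·V₁/(2 cos θ_c) = 0.0159·988/(2·0.9709) = 8.09 m.

8.1 m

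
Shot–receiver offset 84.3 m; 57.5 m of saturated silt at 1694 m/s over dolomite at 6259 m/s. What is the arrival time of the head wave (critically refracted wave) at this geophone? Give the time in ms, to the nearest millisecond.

t = x/V₂ + 2h·√(V₂²−V₁²)/(V₁V₂).
√(V₂²−V₁²) = √(6259²−1694²) = 6025.4 m/s; delay term = 2·57.5·6025.4/(1694·6259) = 0.06535 s.
t = 84.3/6259 + 0.06535 = 0.07882 s.

79 ms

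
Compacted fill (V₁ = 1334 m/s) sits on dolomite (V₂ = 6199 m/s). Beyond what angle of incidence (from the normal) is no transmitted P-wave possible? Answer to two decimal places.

12.43°

At critical incidence the refracted ray runs along the interface (θ₂ = 90°), so sin θ_c = V₁/V₂.
θ_c = arcsin(1334/6199) = arcsin 0.2152 = 12.43°.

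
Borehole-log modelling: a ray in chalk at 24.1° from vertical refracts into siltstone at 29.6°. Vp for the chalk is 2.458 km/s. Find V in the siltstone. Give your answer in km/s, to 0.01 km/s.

2.97 km/s

sin 24.1° = 0.4083; sin 29.6° = 0.4939.
V₂ = V₁·(sin θ₂/sin θ₁) = 2.458·(0.4939/0.4083) = 2.97 km/s.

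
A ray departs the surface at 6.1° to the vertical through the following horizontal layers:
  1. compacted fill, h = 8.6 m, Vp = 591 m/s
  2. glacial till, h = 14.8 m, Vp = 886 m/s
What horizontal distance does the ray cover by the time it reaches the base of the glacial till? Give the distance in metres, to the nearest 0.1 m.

3.3 m

Ray parameter p = sin 6.1° / 591 m/s = 1.7980e-04 s/m.
Layer 1: θ = 6.10°; offset = 8.6·tan 6.10° = 0.919 m.
Layer 2: sin θ = p·886 = 0.1593 → θ = 9.17°; offset = 14.8·tan 9.17° = 2.388 m.
Σ offsets = 3.307 m.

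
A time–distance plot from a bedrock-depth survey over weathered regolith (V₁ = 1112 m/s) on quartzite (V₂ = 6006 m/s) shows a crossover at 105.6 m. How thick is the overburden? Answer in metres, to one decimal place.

x_cross = 2h·√((V₂+V₁)/(V₂−V₁)) → h = x_cross / (2·√((V₂+V₁)/(V₂−V₁))).
√((V₂+V₁)/(V₂−V₁)) = √((6006+1112)/(6006−1112)) = 1.2060.
h = 105.6 / (2·1.2060) = 43.78 m.

43.8 m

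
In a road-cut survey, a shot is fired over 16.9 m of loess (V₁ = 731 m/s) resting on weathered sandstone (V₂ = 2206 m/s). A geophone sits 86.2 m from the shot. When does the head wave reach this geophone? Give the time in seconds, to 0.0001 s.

t = x/V₂ + 2h·√(V₂²−V₁²)/(V₁V₂).
√(V₂²−V₁²) = √(2206²−731²) = 2081.4 m/s; delay term = 2·16.9·2081.4/(731·2206) = 0.04363 s.
t = 86.2/2206 + 0.04363 = 0.08270 s.

0.0827 s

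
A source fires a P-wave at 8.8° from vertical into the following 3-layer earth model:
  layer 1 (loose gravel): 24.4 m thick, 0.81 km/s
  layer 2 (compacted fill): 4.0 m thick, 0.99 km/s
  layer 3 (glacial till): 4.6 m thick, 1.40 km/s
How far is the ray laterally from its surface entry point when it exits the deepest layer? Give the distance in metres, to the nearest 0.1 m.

5.8 m

p = sin θ₁/V₁ = sin 8.8°/0.81 = 1.8887e-01 s/km is conserved through the stack.
Layer 1: θ = 8.80°; offset = 24.4·tan 8.80° = 3.777 m.
Layer 2: sin θ = p·0.99 = 0.1870 → θ = 10.78°; offset = 4.0·tan 10.78° = 0.761 m.
Layer 3: sin θ = p·1.40 = 0.2644 → θ = 15.33°; offset = 4.6·tan 15.33° = 1.261 m.
Summing the layer offsets gives 5.800 m.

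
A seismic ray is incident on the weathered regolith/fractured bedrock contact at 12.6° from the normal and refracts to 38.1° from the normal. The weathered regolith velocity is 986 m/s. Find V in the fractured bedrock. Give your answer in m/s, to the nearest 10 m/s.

2790 m/s

Snell's law: sin 12.6°/V₁ = sin 38.1°/V₂.
V₂ = V₁·sin 38.1°/sin 12.6° = 986 × 2.8286 = 2788.98 m/s.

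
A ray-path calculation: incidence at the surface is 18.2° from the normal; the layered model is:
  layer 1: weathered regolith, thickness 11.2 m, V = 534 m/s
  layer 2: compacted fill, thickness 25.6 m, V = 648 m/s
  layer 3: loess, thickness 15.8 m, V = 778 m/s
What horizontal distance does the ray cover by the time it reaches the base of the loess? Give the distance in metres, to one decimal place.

Apply Snell's law at each interface; in layer i the horizontal offset is hᵢ·tan θᵢ.
Layer 1: θ = 18.20°; offset = 11.2·tan 18.20° = 3.682 m.
Layer 2: sin θ = 648·sin 18.2°/534 = 0.3790, θ = 22.27°; offset = 25.6·tan 22.27° = 10.485 m.
Layer 3: sin θ = 778·sin 18.2°/534 = 0.4550, θ = 27.07°; offset = 15.8·tan 27.07° = 8.074 m.
Σ offsets = 22.242 m.

22.2 m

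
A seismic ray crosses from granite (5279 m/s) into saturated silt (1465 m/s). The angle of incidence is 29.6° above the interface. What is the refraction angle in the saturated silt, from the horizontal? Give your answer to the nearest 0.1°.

76.0°

Convert to the normal: θ₁ = 90° − 29.6° = 60.4°.
sin θ₁/V₁ = sin θ₂/V₂ ⇒ sin θ₂ = 1465·sin 60.4°/5279 = 1465·0.8695/5279 = 0.2413.
θ₂ = arcsin 0.2413 = 13.96° from the normal.
From the interface: 90° − 13.96° = 76.04°.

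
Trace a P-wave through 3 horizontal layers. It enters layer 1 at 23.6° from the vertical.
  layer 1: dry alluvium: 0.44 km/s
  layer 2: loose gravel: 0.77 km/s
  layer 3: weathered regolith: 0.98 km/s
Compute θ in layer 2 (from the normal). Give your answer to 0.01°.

Snell's law across each interface conserves sin θ / V, so sin θ_2 = V_2·sin θ₁/V₁.
sin θ_2 = 0.77 × sin 23.6° / 0.44 = 0.7006.
θ_2 = 44.48° from the vertical.

44.48°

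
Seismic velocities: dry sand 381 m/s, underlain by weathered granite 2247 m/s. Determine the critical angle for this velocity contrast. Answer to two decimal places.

Critical incidence: sin θ_c = V₁/V₂ = 381/2247 = 0.1696.
θ_c = arcsin 0.1696 = 9.76°.

9.76°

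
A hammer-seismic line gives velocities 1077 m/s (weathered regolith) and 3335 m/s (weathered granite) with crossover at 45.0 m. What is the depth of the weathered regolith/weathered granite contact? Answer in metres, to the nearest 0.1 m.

16.1 m

x_cross = 2h·√((V₂+V₁)/(V₂−V₁)) → h = x_cross / (2·√((V₂+V₁)/(V₂−V₁))).
√((V₂+V₁)/(V₂−V₁)) = √((3335+1077)/(3335−1077)) = 1.3978.
h = 45.0 / (2·1.3978) = 16.10 m.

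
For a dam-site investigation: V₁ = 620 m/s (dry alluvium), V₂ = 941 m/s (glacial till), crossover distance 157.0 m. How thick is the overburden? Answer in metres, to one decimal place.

35.6 m

x_cross = 2h·√((V₂+V₁)/(V₂−V₁)) → h = x_cross / (2·√((V₂+V₁)/(V₂−V₁))).
√((V₂+V₁)/(V₂−V₁)) = √((941+620)/(941−620)) = 2.2052.
h = 157.0 / (2·2.2052) = 35.60 m.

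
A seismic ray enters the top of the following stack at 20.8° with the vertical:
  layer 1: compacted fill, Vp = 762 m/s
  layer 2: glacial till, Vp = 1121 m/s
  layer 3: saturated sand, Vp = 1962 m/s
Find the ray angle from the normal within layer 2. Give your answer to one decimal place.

Snell's law across each interface conserves sin θ / V, so sin θ_2 = V_2·sin θ₁/V₁.
sin θ_2 = 1121 × sin 20.8° / 762 = 0.5224.
θ_2 = 31.49° from the vertical.

31.5°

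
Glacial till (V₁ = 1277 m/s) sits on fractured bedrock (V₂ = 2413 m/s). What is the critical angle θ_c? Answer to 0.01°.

Critical incidence: sin θ_c = V₁/V₂ = 1277/2413 = 0.5292.
θ_c = arcsin 0.5292 = 31.95°.

31.95°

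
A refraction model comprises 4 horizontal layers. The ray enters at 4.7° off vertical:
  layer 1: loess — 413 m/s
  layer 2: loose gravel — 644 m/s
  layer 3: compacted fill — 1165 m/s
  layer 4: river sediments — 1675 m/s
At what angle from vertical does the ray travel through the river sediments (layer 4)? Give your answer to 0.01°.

Ray parameter p = sin 4.7° / 413 = 1.9840e-04 s/m.
sin θ_4 = p·V_4 = 1.9840e-04 × 1675 = 0.3323.
θ_4 = 19.41° from the vertical.

19.41°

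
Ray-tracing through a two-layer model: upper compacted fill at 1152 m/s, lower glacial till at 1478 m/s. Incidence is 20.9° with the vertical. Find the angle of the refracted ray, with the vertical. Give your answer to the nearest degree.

27°

Snell's law: sin θ₂ = (V₂/V₁)·sin θ₁ = (1478/1152)·sin 20.9° = 0.4577.
θ₂ = arcsin 0.4577 = 27.24° from the normal.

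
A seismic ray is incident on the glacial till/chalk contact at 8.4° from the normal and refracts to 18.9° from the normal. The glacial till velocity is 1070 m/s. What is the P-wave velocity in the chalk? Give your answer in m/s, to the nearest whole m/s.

2373 m/s

Snell's law: sin 8.4°/V₁ = sin 18.9°/V₂.
V₂ = V₁·sin 18.9°/sin 8.4° = 1070 × 2.2174 = 2372.57 m/s.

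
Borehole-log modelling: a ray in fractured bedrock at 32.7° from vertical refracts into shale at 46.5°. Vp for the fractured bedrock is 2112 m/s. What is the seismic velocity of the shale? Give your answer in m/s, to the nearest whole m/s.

2836 m/s

sin 32.7° = 0.5402; sin 46.5° = 0.7254.
V₂ = V₁·(sin θ₂/sin θ₁) = 2112·(0.7254/0.5402) = 2835.76 m/s.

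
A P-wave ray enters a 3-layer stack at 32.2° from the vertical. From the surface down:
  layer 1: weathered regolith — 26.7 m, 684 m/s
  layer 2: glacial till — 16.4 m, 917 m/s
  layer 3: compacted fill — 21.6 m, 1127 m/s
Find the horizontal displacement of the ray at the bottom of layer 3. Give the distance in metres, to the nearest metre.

73 m

Apply Snell's law at each interface; in layer i the horizontal offset is hᵢ·tan θᵢ.
Layer 1: θ = 32.20°; offset = 26.7·tan 32.20° = 16.814 m.
Layer 2: sin θ = 917·sin 32.2°/684 = 0.7144, θ = 45.59°; offset = 16.4·tan 45.59° = 16.744 m.
Layer 3: sin θ = 1127·sin 32.2°/684 = 0.8780, θ = 61.40°; offset = 21.6·tan 61.40° = 39.620 m.
Σ offsets = 73.178 m.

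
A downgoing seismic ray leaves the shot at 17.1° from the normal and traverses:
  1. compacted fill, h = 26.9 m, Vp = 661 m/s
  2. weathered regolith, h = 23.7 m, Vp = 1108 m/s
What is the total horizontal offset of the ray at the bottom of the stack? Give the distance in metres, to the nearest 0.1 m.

21.7 m

Ray parameter p = sin 17.1° / 661 m/s = 4.4484e-04 s/m.
Layer 1: θ = 17.10°; offset = 26.9·tan 17.10° = 8.276 m.
Layer 2: sin θ = p·1108 = 0.4929 → θ = 29.53°; offset = 23.7·tan 29.53° = 13.425 m.
Σ offsets = 21.701 m.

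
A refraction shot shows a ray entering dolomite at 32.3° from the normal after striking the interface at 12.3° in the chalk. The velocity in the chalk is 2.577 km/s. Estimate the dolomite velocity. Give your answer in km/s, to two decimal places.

6.46 km/s

Snell's law: sin 12.3°/V₁ = sin 32.3°/V₂.
V₂ = V₁·sin 32.3°/sin 12.3° = 2.577 × 2.5083 = 6.46 km/s.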